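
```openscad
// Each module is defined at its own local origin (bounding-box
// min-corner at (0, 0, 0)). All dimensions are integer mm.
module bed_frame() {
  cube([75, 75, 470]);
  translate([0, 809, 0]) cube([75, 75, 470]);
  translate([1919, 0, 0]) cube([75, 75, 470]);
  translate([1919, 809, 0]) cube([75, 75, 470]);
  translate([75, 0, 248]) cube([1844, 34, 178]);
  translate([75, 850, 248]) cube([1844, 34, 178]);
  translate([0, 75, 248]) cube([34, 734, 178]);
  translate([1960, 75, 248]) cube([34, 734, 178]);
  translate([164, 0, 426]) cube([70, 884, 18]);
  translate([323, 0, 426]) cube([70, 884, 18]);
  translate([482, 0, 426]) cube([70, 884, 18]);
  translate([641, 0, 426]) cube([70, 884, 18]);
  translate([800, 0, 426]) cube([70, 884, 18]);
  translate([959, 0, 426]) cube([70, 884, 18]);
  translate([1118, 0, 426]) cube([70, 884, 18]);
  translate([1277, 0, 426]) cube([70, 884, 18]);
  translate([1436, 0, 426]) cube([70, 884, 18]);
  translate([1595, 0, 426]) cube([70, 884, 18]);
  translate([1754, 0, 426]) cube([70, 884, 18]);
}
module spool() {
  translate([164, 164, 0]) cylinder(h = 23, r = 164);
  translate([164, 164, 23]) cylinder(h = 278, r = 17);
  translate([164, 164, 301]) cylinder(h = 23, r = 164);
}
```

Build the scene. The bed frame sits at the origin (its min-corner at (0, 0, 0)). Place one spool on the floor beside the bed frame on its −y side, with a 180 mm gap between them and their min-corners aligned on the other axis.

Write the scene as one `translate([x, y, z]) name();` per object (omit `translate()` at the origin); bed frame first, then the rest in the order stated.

bed_frame();
translate([0, -508, 0]) spool();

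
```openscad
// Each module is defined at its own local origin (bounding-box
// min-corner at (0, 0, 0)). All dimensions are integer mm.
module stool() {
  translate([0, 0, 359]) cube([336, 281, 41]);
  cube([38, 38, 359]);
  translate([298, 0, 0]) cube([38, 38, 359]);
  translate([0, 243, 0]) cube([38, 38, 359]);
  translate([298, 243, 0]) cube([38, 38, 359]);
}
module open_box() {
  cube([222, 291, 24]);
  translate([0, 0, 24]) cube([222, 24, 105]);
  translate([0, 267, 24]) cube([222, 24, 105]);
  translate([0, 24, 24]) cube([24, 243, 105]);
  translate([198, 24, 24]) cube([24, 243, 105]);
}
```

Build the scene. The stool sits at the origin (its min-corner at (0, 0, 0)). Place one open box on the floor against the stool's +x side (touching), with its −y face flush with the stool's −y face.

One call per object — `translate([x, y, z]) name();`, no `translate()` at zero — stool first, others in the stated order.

stool();
translate([336, 0, 0]) open_box();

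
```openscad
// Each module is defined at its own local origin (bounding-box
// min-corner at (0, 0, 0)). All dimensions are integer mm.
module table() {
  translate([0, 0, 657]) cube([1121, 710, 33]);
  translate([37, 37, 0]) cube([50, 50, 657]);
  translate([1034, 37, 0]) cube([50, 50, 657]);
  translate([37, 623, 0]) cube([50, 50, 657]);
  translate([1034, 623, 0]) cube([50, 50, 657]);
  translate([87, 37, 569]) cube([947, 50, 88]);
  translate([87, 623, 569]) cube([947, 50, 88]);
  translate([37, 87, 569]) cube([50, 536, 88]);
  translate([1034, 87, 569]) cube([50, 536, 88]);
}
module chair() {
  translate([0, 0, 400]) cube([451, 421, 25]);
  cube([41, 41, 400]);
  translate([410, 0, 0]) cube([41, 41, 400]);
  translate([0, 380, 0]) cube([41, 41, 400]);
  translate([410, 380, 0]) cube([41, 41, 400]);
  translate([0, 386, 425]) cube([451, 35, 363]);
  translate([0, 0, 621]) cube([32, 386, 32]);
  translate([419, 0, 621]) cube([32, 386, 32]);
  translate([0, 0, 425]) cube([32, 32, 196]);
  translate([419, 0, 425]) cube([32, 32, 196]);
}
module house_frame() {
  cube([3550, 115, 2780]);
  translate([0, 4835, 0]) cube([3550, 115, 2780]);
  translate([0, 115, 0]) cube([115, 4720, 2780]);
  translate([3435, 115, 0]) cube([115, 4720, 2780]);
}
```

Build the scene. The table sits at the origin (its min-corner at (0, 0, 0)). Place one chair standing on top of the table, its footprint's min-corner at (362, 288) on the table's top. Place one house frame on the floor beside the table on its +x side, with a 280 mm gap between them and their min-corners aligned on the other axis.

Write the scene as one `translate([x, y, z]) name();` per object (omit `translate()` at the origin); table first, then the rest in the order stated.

table();
translate([362, 288, 690]) chair();
translate([1401, 0, 0]) house_frame();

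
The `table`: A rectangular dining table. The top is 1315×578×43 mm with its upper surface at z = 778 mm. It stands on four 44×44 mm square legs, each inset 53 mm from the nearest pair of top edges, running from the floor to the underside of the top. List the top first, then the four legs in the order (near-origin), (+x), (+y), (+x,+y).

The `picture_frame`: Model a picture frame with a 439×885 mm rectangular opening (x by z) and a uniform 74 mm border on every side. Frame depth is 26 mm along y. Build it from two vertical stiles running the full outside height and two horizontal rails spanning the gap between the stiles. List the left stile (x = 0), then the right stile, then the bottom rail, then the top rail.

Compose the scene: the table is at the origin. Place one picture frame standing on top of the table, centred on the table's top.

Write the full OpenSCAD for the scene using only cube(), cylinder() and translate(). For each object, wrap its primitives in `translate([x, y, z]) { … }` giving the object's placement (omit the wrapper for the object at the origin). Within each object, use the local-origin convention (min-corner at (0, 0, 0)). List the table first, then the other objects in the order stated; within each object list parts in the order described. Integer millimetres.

translate([0, 0, 735]) cube([1315, 578, 43]);
translate([53, 53, 0]) cube([44, 44, 735]);
translate([1218, 53, 0]) cube([44, 44, 735]);
translate([53, 481, 0]) cube([44, 44, 735]);
translate([1218, 481, 0]) cube([44, 44, 735]);
translate([364, 276, 778]) {
  cube([74, 26, 1033]);
  translate([513, 0, 0]) cube([74, 26, 1033]);
  translate([74, 0, 0]) cube([439, 26, 74]);
  translate([74, 0, 959]) cube([439, 26, 74]);
}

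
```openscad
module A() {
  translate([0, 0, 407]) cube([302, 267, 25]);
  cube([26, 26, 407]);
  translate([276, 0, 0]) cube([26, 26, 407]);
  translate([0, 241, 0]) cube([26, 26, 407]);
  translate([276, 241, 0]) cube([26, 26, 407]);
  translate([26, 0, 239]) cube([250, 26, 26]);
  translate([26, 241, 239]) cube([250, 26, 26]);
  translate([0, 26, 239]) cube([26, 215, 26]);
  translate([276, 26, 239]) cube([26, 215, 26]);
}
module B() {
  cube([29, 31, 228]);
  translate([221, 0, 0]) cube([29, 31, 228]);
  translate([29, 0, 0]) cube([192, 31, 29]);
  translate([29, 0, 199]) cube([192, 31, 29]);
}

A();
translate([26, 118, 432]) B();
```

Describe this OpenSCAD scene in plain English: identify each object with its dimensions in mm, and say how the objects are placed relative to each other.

A is a four-legged stool. The seat is 302×267 mm, 25 mm thick, top at z = 432 mm. It stands on four square legs, each 26×26 mm in cross-section, from z = 0 to the seat underside, each flush with a corner of the seat. Four stretchers, 26 mm wide and 26 mm tall, connect adjacent legs with their undersides at z = 239 mm, each running between the inner faces of the legs it joins and aligned with the legs' outer faces on the other axis.

B is a rectangular picture frame lying in the x–z plane (depth along y). The opening is 192 mm wide (x) by 170 mm tall (z), surrounded by a border 29 mm wide on all four sides. The frame is 31 mm deep and is made of two full-height vertical stiles with two horizontal rails fitted between them.

The picture frame is on top of the stool, centred.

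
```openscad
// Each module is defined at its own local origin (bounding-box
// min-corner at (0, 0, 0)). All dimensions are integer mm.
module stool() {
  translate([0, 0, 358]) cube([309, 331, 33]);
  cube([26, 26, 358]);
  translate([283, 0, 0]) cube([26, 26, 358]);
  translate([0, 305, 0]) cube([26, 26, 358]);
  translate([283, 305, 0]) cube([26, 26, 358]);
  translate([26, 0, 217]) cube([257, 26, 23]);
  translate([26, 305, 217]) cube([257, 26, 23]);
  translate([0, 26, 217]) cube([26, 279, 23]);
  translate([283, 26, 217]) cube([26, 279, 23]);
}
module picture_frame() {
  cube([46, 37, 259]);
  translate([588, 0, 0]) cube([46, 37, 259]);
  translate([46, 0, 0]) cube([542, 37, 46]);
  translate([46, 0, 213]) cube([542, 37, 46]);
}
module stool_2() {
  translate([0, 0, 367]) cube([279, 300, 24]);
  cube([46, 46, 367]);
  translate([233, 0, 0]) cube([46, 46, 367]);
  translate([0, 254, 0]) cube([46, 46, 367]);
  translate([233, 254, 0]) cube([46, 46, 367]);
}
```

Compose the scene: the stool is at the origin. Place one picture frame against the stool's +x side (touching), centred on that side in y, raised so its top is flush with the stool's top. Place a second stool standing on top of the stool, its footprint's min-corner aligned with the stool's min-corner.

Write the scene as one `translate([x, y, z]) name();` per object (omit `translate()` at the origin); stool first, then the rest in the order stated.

stool();
translate([309, 147, 132]) picture_frame();
translate([0, 0, 391]) stool_2();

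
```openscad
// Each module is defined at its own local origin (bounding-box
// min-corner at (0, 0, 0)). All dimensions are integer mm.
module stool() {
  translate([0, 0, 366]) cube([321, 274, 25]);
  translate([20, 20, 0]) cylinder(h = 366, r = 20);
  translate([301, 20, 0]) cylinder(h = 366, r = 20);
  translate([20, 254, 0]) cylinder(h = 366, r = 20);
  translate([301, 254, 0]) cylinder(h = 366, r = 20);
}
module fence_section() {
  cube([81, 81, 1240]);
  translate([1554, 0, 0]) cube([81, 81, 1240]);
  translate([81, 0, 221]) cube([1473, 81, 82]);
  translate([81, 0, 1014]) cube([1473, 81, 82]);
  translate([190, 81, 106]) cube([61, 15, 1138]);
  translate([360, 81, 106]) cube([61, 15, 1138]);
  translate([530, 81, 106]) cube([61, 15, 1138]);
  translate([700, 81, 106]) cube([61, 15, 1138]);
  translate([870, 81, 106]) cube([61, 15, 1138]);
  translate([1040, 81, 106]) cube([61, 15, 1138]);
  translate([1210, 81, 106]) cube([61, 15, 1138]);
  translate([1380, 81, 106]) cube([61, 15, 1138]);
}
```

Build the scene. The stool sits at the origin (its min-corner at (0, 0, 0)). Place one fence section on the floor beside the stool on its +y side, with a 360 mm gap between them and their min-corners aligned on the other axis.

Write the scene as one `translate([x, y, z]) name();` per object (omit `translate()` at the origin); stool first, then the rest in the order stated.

stool();
translate([0, 634, 0]) fence_section();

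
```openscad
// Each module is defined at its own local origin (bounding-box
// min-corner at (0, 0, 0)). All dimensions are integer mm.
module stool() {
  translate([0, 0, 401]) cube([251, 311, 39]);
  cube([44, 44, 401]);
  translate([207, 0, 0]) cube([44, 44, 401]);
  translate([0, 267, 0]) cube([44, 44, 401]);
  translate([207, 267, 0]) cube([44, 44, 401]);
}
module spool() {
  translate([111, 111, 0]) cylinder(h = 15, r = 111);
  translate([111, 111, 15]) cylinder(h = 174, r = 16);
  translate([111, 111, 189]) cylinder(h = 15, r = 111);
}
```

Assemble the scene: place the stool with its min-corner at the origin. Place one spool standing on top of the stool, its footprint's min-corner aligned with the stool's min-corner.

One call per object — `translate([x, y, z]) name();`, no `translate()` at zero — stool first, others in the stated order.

stool();
translate([0, 0, 440]) spool();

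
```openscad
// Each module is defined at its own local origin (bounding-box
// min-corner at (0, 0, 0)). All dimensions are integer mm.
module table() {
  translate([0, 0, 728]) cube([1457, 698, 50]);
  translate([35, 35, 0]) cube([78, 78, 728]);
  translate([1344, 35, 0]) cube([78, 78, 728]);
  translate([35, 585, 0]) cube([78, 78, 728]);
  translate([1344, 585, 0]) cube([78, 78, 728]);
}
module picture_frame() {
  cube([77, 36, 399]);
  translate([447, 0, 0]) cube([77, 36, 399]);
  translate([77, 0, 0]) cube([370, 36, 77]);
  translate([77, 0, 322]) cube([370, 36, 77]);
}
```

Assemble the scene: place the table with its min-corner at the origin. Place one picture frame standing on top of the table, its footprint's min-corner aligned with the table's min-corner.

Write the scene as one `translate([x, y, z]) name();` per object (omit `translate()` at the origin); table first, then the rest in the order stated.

table();
translate([0, 0, 778]) picture_frame();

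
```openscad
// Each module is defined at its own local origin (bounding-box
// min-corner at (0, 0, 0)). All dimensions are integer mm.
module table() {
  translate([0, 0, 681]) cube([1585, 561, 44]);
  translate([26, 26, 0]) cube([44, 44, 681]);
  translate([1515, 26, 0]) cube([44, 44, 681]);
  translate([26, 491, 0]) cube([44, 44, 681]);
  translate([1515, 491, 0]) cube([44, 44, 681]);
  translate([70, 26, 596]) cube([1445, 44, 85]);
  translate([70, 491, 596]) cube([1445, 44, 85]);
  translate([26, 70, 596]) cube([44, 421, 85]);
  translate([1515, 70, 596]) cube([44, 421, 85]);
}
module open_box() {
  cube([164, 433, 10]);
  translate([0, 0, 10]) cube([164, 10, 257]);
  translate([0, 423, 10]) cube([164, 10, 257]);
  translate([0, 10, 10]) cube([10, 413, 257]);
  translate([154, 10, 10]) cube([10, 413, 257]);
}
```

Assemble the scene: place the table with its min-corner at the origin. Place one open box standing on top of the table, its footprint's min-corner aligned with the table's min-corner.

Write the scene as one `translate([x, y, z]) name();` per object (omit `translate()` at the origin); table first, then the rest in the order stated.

table();
translate([0, 0, 725]) open_box();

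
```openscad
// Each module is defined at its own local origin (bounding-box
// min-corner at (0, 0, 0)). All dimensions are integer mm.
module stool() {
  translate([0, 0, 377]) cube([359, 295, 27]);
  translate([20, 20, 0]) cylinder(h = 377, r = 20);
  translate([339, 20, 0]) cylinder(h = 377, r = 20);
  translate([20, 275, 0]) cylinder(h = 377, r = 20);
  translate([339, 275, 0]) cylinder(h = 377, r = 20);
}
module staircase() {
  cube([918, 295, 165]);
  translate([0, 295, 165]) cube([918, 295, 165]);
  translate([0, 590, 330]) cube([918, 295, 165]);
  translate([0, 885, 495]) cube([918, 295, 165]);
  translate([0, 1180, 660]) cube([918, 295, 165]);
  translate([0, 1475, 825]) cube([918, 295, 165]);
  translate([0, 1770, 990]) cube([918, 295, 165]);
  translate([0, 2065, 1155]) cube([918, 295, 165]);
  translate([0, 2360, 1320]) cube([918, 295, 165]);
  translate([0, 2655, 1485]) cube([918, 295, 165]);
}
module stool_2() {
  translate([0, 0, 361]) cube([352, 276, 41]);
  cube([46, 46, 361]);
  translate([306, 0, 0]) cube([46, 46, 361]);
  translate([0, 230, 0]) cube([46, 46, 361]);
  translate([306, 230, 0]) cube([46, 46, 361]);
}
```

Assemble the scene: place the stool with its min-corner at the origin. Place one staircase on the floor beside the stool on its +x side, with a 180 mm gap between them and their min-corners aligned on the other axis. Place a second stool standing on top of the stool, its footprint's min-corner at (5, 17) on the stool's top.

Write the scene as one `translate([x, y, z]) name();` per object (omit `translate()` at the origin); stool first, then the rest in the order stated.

stool();
translate([539, 0, 0]) staircase();
translate([5, 17, 404]) stool_2();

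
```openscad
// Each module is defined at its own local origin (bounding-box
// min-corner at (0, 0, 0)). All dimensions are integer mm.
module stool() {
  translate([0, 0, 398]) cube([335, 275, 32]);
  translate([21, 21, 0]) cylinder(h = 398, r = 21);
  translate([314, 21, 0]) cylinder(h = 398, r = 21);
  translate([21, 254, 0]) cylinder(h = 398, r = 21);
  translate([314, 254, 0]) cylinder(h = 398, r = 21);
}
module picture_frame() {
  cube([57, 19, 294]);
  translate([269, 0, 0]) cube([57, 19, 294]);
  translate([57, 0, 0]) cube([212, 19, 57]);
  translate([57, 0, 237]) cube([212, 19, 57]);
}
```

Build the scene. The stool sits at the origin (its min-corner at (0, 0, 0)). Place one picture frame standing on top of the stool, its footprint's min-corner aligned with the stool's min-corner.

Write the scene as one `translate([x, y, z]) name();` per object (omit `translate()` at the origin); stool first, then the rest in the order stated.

stool();
translate([0, 0, 430]) picture_frame();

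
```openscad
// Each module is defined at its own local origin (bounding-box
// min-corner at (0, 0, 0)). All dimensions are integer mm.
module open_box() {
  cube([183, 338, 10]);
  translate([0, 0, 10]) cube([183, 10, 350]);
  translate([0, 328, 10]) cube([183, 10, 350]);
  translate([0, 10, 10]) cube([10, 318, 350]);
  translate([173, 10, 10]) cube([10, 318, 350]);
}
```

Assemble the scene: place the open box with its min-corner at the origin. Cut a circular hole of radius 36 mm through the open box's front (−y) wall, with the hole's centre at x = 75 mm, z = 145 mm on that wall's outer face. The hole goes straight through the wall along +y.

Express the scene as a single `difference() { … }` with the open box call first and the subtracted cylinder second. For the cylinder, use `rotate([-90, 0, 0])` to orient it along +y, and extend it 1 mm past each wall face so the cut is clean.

difference() {
  open_box();
  translate([75, -1, 145]) rotate([-90, 0, 0]) cylinder(h = 12, r = 36);
}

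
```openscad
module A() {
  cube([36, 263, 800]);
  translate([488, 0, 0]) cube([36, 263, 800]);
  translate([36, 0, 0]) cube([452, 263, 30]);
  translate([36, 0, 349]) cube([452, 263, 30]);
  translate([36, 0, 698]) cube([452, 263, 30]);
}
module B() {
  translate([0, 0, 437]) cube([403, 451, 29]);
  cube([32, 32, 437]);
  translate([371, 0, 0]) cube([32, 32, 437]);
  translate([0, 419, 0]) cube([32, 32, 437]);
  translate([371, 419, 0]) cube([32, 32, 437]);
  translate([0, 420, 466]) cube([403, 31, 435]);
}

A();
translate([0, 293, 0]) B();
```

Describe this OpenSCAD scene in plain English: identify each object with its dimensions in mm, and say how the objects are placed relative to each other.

A is an open bookshelf. Two side panels, each 36 mm thick, 263 mm deep and 800 mm tall, stand 524 mm apart (outside-to-outside). Between them sit 3 shelves, each 30 mm thick and 263 mm deep, spanning the full gap between the sides. The bottom shelf rests on the floor (its underside at z = 0) and the clear gap between one shelf's top and the next shelf's underside is 319 mm.

B is a chair. The seat is a 403×451×29 mm slab with its top at z = 466 mm, on four 32×32 mm corner legs (flush with the seat edges, standing on z = 0). A flat backrest 31 mm thick, 435 mm tall, spans the full seat width and rises from the seat top along its +y edge, rear face flush with the rear of the seat.

The chair is on the floor beside the bookshelf on its +y side.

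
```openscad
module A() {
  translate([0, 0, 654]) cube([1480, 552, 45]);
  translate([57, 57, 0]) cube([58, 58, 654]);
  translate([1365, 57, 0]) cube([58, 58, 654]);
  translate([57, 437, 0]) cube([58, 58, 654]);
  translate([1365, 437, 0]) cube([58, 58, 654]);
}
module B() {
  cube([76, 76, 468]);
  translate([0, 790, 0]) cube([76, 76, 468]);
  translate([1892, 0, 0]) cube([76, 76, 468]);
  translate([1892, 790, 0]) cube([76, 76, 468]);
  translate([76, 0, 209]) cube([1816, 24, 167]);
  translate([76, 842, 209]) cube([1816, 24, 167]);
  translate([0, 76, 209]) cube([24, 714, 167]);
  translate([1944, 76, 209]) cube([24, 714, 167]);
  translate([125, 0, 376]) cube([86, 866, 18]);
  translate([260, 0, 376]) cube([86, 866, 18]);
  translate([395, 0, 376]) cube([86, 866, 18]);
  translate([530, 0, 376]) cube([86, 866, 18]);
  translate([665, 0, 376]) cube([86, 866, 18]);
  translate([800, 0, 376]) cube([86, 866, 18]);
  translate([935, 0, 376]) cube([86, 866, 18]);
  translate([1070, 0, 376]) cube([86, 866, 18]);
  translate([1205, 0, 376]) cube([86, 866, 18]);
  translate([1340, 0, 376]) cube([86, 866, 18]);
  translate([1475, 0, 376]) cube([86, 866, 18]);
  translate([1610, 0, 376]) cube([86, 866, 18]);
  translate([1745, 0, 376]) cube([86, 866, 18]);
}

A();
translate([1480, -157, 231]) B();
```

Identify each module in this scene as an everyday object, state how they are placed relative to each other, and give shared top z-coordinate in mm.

A is a table. B is a bed frame. The bed frame is beside the table with their tops flush at z = 699. The shared top z-coordinate is 699 mm.

Both tops at z = 699 mm.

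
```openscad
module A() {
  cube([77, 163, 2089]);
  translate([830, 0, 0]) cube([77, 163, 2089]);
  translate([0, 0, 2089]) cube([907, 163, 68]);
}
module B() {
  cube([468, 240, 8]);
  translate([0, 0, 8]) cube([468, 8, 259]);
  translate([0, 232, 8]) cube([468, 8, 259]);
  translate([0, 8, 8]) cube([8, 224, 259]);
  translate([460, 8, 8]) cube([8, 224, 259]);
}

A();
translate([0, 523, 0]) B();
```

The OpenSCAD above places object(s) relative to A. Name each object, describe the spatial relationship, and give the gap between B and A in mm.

A is a door frame. B is an open box. The open box is on the floor beside the door frame on its +y side. The gap between the open box and the door frame is 360 mm.

The open box's nearest face is 360 mm from the door frame's +y face.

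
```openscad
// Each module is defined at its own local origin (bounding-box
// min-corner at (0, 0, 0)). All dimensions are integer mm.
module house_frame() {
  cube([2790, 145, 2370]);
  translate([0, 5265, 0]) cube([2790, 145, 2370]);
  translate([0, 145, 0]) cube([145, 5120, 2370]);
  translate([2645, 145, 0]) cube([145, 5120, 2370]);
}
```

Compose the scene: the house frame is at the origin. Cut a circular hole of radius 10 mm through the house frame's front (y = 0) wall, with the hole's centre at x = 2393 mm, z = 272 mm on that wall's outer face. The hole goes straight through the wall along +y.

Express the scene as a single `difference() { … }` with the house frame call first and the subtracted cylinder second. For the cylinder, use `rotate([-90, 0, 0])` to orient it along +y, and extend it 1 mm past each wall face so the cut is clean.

difference() {
  house_frame();
  translate([2393, -1, 272]) rotate([-90, 0, 0]) cylinder(h = 147, r = 10);
}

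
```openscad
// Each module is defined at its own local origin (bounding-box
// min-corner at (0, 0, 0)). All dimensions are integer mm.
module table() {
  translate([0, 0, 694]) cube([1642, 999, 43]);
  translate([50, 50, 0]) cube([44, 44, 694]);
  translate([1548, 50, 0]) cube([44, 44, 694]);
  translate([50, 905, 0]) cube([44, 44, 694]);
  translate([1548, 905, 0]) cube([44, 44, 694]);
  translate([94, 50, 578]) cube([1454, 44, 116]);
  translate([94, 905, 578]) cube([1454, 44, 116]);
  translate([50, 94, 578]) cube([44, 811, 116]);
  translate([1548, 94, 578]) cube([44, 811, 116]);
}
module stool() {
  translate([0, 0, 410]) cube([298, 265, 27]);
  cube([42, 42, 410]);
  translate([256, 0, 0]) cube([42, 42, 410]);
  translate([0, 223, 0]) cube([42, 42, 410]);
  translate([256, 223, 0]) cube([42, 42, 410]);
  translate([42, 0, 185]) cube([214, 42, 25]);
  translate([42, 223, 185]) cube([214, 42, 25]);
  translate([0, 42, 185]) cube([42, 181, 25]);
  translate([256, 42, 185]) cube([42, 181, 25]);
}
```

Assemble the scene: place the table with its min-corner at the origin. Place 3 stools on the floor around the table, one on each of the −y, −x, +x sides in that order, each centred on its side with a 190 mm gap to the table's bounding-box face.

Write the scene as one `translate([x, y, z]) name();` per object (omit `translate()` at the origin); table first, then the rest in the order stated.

table();
translate([672, -455, 0]) stool();
translate([-488, 367, 0]) stool();
translate([1832, 367, 0]) stool();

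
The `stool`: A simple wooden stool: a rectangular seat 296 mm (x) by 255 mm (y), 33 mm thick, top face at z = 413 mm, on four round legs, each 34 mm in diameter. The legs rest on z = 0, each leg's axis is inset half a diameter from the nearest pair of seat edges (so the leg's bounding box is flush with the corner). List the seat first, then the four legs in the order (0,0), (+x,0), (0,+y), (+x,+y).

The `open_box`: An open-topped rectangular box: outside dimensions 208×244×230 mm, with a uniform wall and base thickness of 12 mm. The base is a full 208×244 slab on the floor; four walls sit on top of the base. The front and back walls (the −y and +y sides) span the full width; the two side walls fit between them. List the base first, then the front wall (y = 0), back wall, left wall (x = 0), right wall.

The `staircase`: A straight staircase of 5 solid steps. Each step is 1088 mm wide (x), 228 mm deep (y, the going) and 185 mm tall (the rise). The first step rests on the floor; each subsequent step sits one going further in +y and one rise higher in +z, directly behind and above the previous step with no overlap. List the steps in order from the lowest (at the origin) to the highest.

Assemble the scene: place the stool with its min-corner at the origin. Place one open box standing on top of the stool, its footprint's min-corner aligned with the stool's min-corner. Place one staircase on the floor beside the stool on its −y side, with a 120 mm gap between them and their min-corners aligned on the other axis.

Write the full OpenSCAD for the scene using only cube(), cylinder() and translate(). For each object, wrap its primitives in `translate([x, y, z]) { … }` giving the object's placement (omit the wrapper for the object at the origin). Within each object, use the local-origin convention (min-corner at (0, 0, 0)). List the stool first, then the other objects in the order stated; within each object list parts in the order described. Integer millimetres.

translate([0, 0, 380]) cube([296, 255, 33]);
translate([17, 17, 0]) cylinder(h = 380, r = 17);
translate([279, 17, 0]) cylinder(h = 380, r = 17);
translate([17, 238, 0]) cylinder(h = 380, r = 17);
translate([279, 238, 0]) cylinder(h = 380, r = 17);
translate([0, 0, 413]) {
  cube([208, 244, 12]);
  translate([0, 0, 12]) cube([208, 12, 218]);
  translate([0, 232, 12]) cube([208, 12, 218]);
  translate([0, 12, 12]) cube([12, 220, 218]);
  translate([196, 12, 12]) cube([12, 220, 218]);
}
translate([0, -1260, 0]) {
  cube([1088, 228, 185]);
  translate([0, 228, 185]) cube([1088, 228, 185]);
  translate([0, 456, 370]) cube([1088, 228, 185]);
  translate([0, 684, 555]) cube([1088, 228, 185]);
  translate([0, 912, 740]) cube([1088, 228, 185]);
}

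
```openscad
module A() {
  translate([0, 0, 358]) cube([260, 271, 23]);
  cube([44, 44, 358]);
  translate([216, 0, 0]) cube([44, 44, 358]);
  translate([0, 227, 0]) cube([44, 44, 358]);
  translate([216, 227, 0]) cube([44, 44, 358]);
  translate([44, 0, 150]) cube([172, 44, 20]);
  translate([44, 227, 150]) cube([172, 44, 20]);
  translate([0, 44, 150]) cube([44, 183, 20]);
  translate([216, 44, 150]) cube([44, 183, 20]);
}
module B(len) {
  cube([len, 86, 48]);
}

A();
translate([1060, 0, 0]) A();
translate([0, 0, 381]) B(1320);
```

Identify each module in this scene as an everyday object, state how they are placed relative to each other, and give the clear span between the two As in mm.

Second stool starts at x = 1060; first ends at x = 260; clear span = 1060 − 260 = 800 mm.

A is a stool. B is a beam. A beam spans the tops of two stools. The clear span between the two stools is 800 mm.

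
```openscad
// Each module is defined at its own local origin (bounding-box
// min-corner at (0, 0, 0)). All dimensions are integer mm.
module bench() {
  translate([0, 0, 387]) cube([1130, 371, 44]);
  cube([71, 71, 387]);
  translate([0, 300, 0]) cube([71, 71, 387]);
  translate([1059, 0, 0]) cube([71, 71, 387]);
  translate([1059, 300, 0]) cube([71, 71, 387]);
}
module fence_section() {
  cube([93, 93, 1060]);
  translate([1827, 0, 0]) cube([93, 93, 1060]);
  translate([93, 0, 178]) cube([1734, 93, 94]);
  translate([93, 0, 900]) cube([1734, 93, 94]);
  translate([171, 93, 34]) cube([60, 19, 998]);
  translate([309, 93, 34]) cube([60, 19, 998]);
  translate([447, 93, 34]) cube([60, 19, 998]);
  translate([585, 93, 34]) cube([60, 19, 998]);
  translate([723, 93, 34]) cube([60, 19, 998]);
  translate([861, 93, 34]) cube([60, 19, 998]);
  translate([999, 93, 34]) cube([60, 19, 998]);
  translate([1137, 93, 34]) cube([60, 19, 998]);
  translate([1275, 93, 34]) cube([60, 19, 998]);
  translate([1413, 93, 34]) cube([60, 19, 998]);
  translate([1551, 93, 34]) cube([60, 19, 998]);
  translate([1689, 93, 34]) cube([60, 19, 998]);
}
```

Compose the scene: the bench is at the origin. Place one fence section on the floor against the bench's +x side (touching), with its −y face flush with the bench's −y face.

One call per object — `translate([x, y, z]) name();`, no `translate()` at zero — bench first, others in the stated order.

bench();
translate([1130, 0, 0]) fence_section();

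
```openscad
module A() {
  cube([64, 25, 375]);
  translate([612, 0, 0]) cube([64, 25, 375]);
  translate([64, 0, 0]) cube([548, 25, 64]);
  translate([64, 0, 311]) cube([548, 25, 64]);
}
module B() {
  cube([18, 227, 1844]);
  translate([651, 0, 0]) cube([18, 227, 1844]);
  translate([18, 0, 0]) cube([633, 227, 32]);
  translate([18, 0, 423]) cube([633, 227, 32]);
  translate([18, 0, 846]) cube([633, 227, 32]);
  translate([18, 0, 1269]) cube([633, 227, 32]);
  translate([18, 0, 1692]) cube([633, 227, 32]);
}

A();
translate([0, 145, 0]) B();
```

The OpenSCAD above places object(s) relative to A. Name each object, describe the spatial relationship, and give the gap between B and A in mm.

The bookshelf's nearest face is 120 mm from the picture frame's +y face.

A is a picture frame. B is a bookshelf. The bookshelf is on the floor beside the picture frame on its +y side. The gap between the bookshelf and the picture frame is 120 mm.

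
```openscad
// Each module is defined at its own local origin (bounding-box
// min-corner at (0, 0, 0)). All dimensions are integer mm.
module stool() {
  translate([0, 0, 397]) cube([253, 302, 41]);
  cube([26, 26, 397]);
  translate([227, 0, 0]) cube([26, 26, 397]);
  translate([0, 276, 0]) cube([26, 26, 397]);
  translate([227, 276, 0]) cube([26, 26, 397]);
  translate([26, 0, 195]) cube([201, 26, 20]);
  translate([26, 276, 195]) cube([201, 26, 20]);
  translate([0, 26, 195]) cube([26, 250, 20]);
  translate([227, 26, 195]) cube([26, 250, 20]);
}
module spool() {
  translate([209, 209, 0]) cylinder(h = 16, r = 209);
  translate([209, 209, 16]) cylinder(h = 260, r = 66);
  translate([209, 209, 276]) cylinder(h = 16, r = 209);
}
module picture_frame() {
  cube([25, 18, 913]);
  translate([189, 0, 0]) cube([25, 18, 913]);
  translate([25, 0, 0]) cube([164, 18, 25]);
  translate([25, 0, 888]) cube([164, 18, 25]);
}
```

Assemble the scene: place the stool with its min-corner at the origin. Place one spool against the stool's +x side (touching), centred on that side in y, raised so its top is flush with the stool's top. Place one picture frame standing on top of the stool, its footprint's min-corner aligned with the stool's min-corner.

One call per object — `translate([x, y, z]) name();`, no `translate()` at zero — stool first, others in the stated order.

stool();
translate([253, -58, 146]) spool();
translate([0, 0, 438]) picture_frame();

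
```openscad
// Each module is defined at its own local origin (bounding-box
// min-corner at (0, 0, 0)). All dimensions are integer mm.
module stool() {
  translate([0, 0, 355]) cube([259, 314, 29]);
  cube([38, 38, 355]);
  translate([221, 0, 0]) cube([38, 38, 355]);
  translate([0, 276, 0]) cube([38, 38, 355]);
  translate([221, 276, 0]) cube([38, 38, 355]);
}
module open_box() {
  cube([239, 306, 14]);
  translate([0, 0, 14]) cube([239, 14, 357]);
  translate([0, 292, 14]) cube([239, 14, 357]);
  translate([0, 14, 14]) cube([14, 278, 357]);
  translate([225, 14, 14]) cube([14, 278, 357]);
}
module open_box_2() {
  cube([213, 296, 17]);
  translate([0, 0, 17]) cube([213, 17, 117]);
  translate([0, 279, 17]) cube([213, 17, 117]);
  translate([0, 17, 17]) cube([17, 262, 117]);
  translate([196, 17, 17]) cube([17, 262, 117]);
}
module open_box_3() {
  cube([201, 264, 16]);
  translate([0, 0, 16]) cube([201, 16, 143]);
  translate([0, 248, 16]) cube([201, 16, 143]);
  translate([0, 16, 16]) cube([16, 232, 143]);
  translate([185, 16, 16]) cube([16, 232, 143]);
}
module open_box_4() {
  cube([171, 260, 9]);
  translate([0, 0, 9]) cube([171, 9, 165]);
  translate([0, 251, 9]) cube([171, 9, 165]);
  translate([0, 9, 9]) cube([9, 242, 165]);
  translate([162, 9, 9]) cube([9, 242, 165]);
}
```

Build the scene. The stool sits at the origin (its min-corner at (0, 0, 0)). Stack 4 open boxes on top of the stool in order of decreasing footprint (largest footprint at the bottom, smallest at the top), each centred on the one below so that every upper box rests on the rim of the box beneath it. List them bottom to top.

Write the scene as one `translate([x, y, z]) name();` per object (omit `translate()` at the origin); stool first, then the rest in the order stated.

stool();
translate([10, 4, 384]) open_box();
translate([23, 9, 755]) open_box_2();
translate([29, 25, 889]) open_box_3();
translate([44, 27, 1048]) open_box_4();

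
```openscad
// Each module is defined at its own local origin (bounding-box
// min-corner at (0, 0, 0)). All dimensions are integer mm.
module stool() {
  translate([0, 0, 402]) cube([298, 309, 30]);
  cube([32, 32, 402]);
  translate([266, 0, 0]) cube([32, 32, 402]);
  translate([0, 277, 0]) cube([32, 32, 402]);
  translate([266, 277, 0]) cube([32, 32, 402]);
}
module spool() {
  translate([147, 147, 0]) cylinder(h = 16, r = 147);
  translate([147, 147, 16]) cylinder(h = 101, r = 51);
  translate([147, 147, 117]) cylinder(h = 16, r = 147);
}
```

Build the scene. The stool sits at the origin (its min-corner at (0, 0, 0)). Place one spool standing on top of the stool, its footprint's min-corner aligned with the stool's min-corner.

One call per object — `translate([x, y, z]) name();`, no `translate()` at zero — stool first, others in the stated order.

stool();
translate([0, 0, 432]) spool();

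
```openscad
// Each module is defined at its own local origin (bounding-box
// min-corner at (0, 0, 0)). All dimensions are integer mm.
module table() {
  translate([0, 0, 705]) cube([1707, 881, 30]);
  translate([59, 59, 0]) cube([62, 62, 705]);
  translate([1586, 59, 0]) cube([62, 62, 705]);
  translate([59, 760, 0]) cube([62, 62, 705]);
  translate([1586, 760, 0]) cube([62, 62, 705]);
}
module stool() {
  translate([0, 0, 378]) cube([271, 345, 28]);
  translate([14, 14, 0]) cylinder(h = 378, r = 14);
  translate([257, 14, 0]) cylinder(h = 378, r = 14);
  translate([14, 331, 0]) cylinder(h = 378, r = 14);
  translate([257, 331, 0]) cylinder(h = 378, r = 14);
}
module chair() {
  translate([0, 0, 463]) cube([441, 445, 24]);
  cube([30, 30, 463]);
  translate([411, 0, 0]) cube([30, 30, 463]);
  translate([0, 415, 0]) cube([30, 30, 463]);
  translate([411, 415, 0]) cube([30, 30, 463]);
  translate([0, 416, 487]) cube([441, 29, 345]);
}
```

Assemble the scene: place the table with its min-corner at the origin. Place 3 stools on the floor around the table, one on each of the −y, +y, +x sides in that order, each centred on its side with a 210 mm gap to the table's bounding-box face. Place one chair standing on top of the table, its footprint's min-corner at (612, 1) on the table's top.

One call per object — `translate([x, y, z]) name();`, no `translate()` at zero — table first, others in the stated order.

table();
translate([718, -555, 0]) stool();
translate([718, 1091, 0]) stool();
translate([1917, 268, 0]) stool();
translate([612, 1, 735]) chair();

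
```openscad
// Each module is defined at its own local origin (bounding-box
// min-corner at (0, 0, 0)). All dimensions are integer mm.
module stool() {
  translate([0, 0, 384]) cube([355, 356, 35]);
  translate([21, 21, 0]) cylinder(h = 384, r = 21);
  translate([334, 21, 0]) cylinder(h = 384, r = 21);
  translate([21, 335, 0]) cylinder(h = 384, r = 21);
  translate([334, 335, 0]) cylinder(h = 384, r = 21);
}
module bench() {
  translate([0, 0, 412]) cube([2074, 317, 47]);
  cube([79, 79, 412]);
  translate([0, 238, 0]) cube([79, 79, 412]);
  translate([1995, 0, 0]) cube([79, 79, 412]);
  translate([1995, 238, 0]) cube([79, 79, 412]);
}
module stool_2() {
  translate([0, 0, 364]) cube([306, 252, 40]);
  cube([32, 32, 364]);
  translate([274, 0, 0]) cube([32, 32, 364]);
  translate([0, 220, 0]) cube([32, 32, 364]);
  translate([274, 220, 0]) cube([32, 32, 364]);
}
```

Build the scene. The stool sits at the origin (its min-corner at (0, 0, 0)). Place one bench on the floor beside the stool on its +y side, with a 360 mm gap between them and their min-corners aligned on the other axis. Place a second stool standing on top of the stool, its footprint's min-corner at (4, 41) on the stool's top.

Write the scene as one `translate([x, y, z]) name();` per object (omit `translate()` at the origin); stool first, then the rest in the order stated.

stool();
translate([0, 716, 0]) bench();
translate([4, 41, 419]) stool_2();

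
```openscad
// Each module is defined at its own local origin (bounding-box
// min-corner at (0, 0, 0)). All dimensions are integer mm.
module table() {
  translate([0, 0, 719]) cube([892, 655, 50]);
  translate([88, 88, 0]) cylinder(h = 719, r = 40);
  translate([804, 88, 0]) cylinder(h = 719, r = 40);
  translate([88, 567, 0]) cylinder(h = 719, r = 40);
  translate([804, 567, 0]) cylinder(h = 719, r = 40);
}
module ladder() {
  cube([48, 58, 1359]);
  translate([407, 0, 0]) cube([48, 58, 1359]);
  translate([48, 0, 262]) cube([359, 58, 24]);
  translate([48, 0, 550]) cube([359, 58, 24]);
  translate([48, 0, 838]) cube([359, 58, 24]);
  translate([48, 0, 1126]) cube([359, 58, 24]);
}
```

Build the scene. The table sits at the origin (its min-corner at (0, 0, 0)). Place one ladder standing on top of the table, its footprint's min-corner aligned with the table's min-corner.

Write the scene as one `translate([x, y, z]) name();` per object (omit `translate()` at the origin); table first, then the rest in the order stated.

table();
translate([0, 0, 769]) ladder();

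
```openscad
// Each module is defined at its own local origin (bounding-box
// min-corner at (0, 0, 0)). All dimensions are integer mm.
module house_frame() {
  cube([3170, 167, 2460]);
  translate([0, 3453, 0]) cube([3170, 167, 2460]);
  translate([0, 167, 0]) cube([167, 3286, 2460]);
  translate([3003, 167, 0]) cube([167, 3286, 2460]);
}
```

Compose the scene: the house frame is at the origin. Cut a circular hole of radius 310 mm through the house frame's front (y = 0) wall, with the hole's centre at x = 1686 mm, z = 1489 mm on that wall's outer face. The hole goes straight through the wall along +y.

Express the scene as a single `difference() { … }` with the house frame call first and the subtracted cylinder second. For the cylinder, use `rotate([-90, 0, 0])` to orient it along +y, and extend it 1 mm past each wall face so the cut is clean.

difference() {
  house_frame();
  translate([1686, -1, 1489]) rotate([-90, 0, 0]) cylinder(h = 169, r = 310);
}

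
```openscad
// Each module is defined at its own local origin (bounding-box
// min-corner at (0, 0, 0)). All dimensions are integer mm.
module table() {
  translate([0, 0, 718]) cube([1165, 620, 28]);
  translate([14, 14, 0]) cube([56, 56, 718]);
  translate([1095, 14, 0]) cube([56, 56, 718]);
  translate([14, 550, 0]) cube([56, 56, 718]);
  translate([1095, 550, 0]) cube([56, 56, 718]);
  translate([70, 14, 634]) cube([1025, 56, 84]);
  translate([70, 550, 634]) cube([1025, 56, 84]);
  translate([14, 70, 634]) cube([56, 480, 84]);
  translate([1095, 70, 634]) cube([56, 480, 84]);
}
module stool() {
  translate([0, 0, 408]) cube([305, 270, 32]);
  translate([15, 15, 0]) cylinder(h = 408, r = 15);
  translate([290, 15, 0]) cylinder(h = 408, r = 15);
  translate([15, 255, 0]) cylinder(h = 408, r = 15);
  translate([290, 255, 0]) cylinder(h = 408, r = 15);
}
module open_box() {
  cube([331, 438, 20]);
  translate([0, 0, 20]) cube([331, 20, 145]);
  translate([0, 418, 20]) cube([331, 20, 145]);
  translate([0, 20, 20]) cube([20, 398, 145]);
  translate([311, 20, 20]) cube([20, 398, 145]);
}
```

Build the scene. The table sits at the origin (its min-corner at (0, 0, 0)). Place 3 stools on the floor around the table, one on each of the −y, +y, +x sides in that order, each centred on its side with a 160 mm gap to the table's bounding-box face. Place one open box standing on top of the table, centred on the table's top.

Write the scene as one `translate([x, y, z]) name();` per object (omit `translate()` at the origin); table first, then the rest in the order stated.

table();
translate([430, -430, 0]) stool();
translate([430, 780, 0]) stool();
translate([1325, 175, 0]) stool();
translate([417, 91, 746]) open_box();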